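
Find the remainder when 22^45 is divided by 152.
56

Repeated squaring. Binary of 45 = 101101.
22^1 ≡ 22 (mod 152); 22^2 ≡ 28 (mod 152); 22^4 ≡ 24 (mod 152); 22^8 ≡ 120 (mod 152); 22^16 ≡ 112 (mod 152); 22^32 ≡ 80 (mod 152)
22^45 = 22^1 × 22^4 × 22^8 × 22^32 ≡ 56 (mod 152)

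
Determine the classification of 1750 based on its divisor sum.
abundant

Proper divisors of 1750: sum = 1 + 2 + 5 + 7 + 10 + 14 + 25 + 35 + 50 + 70 + 125 + 175 + 250 + 350 + 875 = 1994
Since 1994 > 1750, 1750 is abundant.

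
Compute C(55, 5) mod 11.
0

Using Lucas' theorem:
Write n=55 and k=5 in base 11:
n in base 11: [5, 0]
k in base 11: [0, 5]
C(55,5) mod 11 = ∏ C(n_i, k_i) mod 11
Digit binomials (mod 11): C(5,0) = 1; C(0,5) = 0 (k_i > n_i)
Product: 1 × 0 = 0 ≡ 0 (mod 11)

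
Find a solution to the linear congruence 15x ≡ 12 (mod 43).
x ≡ 18 (mod 43)

gcd(15, 43) = 1, which divides 12, so solutions exist.
Find 15^(-1) mod 43 by the extended Euclidean algorithm:
43 = 2 × 15 + 13  ⟹  13 = (1)·43 + (-2)·15
15 = 1 × 13 + 2  ⟹  2 = (-1)·43 + (3)·15
13 = 6 × 2 + 1  ⟹  1 = (7)·43 + (-20)·15
So (-20)·15 ≡ 1 (mod 43), i.e. 15^(-1) ≡ -20 ≡ 23 (mod 43).
x ≡ 23 × 12 = 276 ≡ 18 (mod 43).
Check: 15 × 18 = 270 ≡ 12 (mod 43).
Unique solution: x ≡ 18 (mod 43)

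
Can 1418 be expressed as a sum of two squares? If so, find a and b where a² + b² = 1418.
7² + 37² (a=7, b=37)

Factorization: 1418 = 2 × 709
By Fermat: n is sum of two squares iff every prime p ≡ 3 (mod 4) appears to even power.
All primes ≡ 3 (mod 4) appear to even power.
Search a = 0, 1, 2, … for 1418 - a² a perfect square: first hit at a = 7: 1418 - 49 = 1369 = 37².
1418 = 7² + 37² = 49 + 1369 ✓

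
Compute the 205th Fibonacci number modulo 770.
555

Matrix identity: Q^n = [[F_(n+1), F_n], [F_n, F_(n-1)]] with Q = [[1,1],[1,0]].
n = 205 = 11001101₂. Square-and-multiply, entries mod 770:
Q^1 = [[1,1],[1,0]]
Q^3 = (Q^1)²·Q = [[3,2],[2,1]]
Q^6 = (Q^3)² = [[13,8],[8,5]]
Q^12 = (Q^6)² = [[233,144],[144,89]]
Q^25 = (Q^12)²·Q = [[503,335],[335,168]]
Q^51 = (Q^25)²·Q = [[199,254],[254,715]]
Q^102 = (Q^51)² = [[167,386],[386,551]]
Q^205 = (Q^102)²·Q = [[503,555],[555,718]]
F_205 mod 770 = Q^205[0][1] = 555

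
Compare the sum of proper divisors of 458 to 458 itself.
deficient

Proper divisors of 458: sum = 1 + 2 + 229 = 232
Since 232 < 458, 458 is deficient.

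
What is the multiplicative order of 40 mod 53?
26

53 is prime, so ord(40) divides φ(53) = 52.
Divisors of 52: 1, 2, 4, 13, 26, 52.
Repeated squaring: 40^1 ≡ 40, 40^2 ≡ 10, 40^4 ≡ 47, 40^8 ≡ 36, 40^16 ≡ 24, 40^32 ≡ 46 (mod 53).
Test 40^d mod 53 for each divisor d in increasing order:
40^1 ≡ 40
40^2 ≡ 10
40^4 ≡ 47
40^13 = 40^8·40^4·40^1 ≡ 52
40^26 = 40^16·40^8·40^2 ≡ 1  ← first divisor giving 1
The order is 26.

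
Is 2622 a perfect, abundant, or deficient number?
abundant

Proper divisors of 2622: sum = 1 + 2 + 3 + 6 + 19 + 23 + 38 + 46 + 57 + 69 + 114 + 138 + 437 + 874 + 1311 = 3138
Since 3138 > 2622, 2622 is abundant.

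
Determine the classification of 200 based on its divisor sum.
abundant

Proper divisors of 200: sum = 1 + 2 + 4 + 5 + 8 + 10 + 20 + 25 + 40 + 50 + 100 = 265
Since 265 > 200, 200 is abundant.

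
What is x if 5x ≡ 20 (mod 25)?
x ≡ 4 (mod 5)

gcd(5, 25) = 5, which divides 20, so solutions exist.
Divide through by 5: x ≡ 4 (mod 5).
The coefficient of x is now 1, so x ≡ 4 (mod 5).
Check: 5 × 4 = 20 ≡ 20 (mod 25).
x ≡ 4 (mod 5), giving 5 solutions mod 25.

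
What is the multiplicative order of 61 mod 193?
192

193 is prime, so ord(61) divides φ(193) = 192.
Divisors of 192: 1, 2, 3, 4, 6, 8, 12, 16, 24, 32, 48, 64, 96, 192.
Repeated squaring: 61^1 ≡ 61, 61^2 ≡ 54, 61^4 ≡ 21, 61^8 ≡ 55, 61^16 ≡ 130, 61^32 ≡ 109, 61^64 ≡ 108, 61^128 ≡ 84 (mod 193).
Test 61^d mod 193 for each divisor d in increasing order:
61^1 ≡ 61
61^2 ≡ 54
61^3 = 61^2·61^1 ≡ 13
61^4 ≡ 21
61^6 = 61^4·61^2 ≡ 169
61^8 ≡ 55
61^12 = 61^8·61^4 ≡ 190
61^16 ≡ 130
61^24 = 61^16·61^8 ≡ 9
61^32 ≡ 109
61^48 = 61^32·61^16 ≡ 81
61^64 ≡ 108
61^96 = 61^64·61^32 ≡ 192
61^192 = 61^128·61^64 ≡ 1  ← first divisor giving 1
The order is 192.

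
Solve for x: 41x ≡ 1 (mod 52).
33

gcd(41, 52) = 1, so the inverse exists.
Extended Euclidean algorithm on (52, 41):
52 = 1 × 41 + 11  ⟹  11 = (1)·52 + (-1)·41
41 = 3 × 11 + 8  ⟹  8 = (-3)·52 + (4)·41
11 = 1 × 8 + 3  ⟹  3 = (4)·52 + (-5)·41
8 = 2 × 3 + 2  ⟹  2 = (-11)·52 + (14)·41
3 = 1 × 2 + 1  ⟹  1 = (15)·52 + (-19)·41
So (-19)·41 ≡ 1 (mod 52), i.e. 41^(-1) ≡ -19 ≡ 33 (mod 52).
Check: 41 × 33 = 1353 ≡ 1 (mod 52)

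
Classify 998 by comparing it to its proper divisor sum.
deficient

Proper divisors of 998: sum = 1 + 2 + 499 = 502
Since 502 < 998, 998 is deficient.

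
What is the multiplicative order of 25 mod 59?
29

59 is prime, so ord(25) divides φ(59) = 58.
Divisors of 58: 1, 2, 29, 58.
Repeated squaring: 25^1 ≡ 25, 25^2 ≡ 35, 25^4 ≡ 45, 25^8 ≡ 19, 25^16 ≡ 7, 25^32 ≡ 49 (mod 59).
Test 25^d mod 59 for each divisor d in increasing order:
25^1 ≡ 25
25^2 ≡ 35
25^29 = 25^16·25^8·25^4·25^1 ≡ 1  ← first divisor giving 1
The order is 29.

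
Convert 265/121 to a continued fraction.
[2; 5, 3, 1, 5]

Euclidean algorithm steps:
265 = 2 × 121 + 23
121 = 5 × 23 + 6
23 = 3 × 6 + 5
6 = 1 × 5 + 1
5 = 5 × 1 + 0
Continued fraction: [2; 5, 3, 1, 5]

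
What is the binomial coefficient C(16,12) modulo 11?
5

Using Lucas' theorem:
Write n=16 and k=12 in base 11:
n in base 11: [1, 5]
k in base 11: [1, 1]
C(16,12) mod 11 = ∏ C(n_i, k_i) mod 11
Digit binomials (mod 11): C(1,1) = 1; C(5,1) = 5
Product: 1 × 5 = 5 ≡ 5 (mod 11)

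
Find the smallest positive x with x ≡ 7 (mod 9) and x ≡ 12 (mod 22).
34

Using Chinese Remainder Theorem:
M = 9 × 22 = 198
M1 = 22, M2 = 9
y1 = 22^(-1) mod 9 = 7
y2 = 9^(-1) mod 22 = 5
x = (7×22×7 + 12×9×5) mod 198 = 34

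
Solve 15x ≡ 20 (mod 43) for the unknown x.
x ≡ 30 (mod 43)

gcd(15, 43) = 1, which divides 20, so solutions exist.
Find 15^(-1) mod 43 by the extended Euclidean algorithm:
43 = 2 × 15 + 13  ⟹  13 = (1)·43 + (-2)·15
15 = 1 × 13 + 2  ⟹  2 = (-1)·43 + (3)·15
13 = 6 × 2 + 1  ⟹  1 = (7)·43 + (-20)·15
So (-20)·15 ≡ 1 (mod 43), i.e. 15^(-1) ≡ -20 ≡ 23 (mod 43).
x ≡ 23 × 20 = 460 ≡ 30 (mod 43).
Check: 15 × 30 = 450 ≡ 20 (mod 43).
Unique solution: x ≡ 30 (mod 43)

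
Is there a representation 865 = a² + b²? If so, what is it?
9² + 28² (a=9, b=28)

Factorization: 865 = 5 × 173
By Fermat: n is sum of two squares iff every prime p ≡ 3 (mod 4) appears to even power.
All primes ≡ 3 (mod 4) appear to even power.
Search a = 0, 1, 2, … for 865 - a² a perfect square: first hit at a = 9: 865 - 81 = 784 = 28².
865 = 9² + 28² = 81 + 784 ✓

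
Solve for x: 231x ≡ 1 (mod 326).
175

gcd(231, 326) = 1, so the inverse exists.
Extended Euclidean algorithm on (326, 231):
326 = 1 × 231 + 95  ⟹  95 = (1)·326 + (-1)·231
231 = 2 × 95 + 41  ⟹  41 = (-2)·326 + (3)·231
95 = 2 × 41 + 13  ⟹  13 = (5)·326 + (-7)·231
41 = 3 × 13 + 2  ⟹  2 = (-17)·326 + (24)·231
13 = 6 × 2 + 1  ⟹  1 = (107)·326 + (-151)·231
So (-151)·231 ≡ 1 (mod 326), i.e. 231^(-1) ≡ -151 ≡ 175 (mod 326).
Check: 231 × 175 = 40425 ≡ 1 (mod 326)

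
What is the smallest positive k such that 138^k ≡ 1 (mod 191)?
95

191 is prime, so ord(138) divides φ(191) = 190.
Divisors of 190: 1, 2, 5, 10, 19, 38, 95, 190.
Repeated squaring: 138^1 ≡ 138, 138^2 ≡ 135, 138^4 ≡ 80, 138^8 ≡ 97, 138^16 ≡ 50, 138^32 ≡ 17, 138^64 ≡ 98, 138^128 ≡ 54 (mod 191).
Test 138^d mod 191 for each divisor d in increasing order:
138^1 ≡ 138
138^2 ≡ 135
138^5 = 138^4·138^1 ≡ 153
138^10 = 138^8·138^2 ≡ 107
138^19 = 138^16·138^2·138^1 ≡ 184
138^38 = 138^32·138^4·138^2 ≡ 49
138^95 = 138^64·138^16·138^8·138^4·138^2·138^1 ≡ 1  ← first divisor giving 1
The order is 95.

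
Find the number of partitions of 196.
2814570987591

p(n) counts ways to write n as a sum of positive integers (order ignored).
Euler's pentagonal recurrence: p(k) = p(k-1) + p(k-2) - p(k-5) - p(k-7) + p(k-12) + p(k-15) - ... (offsets j(3j∓1)/2, signs ++--, p(0)=1, p(<0)=0).
DP table for k = 0..195: p(0)=1, p(1)=1, p(2)=2, p(3)=3, p(4)=5, p(5)=7, p(6)=11, p(7)=15, p(8)=22, p(9)=30, p(10)=42, p(11)=56, p(12)=77, p(13)=101, p(14)=135, p(15)=176, p(16)=231, p(17)=297, p(18)=385, p(19)=490, p(20)=627, p(21)=792, p(22)=1002, p(23)=1255, p(24)=1575, p(25)=1958, p(26)=2436, p(27)=3010, p(28)=3718, p(29)=4565, p(30)=5604, p(31)=6842, p(32)=8349, p(33)=10143, p(34)=12310, p(35)=14883, p(36)=17977, p(37)=21637, p(38)=26015, p(39)=31185, p(40)=37338, p(41)=44583, p(42)=53174, p(43)=63261, p(44)=75175, p(45)=89134, p(46)=105558, p(47)=124754, p(48)=147273, p(49)=173525, p(50)=204226, p(51)=239943, p(52)=281589, p(53)=329931, p(54)=386155, p(55)=451276, p(56)=526823, p(57)=614154, p(58)=715220, p(59)=831820, p(60)=966467, p(61)=1121505, p(62)=1300156, p(63)=1505499, p(64)=1741630, p(65)=2012558, p(66)=2323520, p(67)=2679689, p(68)=3087735, p(69)=3554345, p(70)=4087968, p(71)=4697205, p(72)=5392783, p(73)=6185689, p(74)=7089500, p(75)=8118264, p(76)=9289091, p(77)=10619863, p(78)=12132164, p(79)=13848650, p(80)=15796476, p(81)=18004327, p(82)=20506255, p(83)=23338469, p(84)=26543660, p(85)=30167357, p(86)=34262962, p(87)=38887673, p(88)=44108109, p(89)=49995925, p(90)=56634173, p(91)=64112359, p(92)=72533807, p(93)=82010177, p(94)=92669720, p(95)=104651419, p(96)=118114304, p(97)=133230930, p(98)=150198136, p(99)=169229875, p(100)=190569292, p(101)=214481126, p(102)=241265379, p(103)=271248950, p(104)=304801365, p(105)=342325709, p(106)=384276336, p(107)=431149389, p(108)=483502844, p(109)=541946240, p(110)=607163746, p(111)=679903203, p(112)=761002156, p(113)=851376628, p(114)=952050665, p(115)=1064144451, p(116)=1188908248, p(117)=1327710076, p(118)=1482074143, p(119)=1653668665, p(120)=1844349560, p(121)=2056148051, p(122)=2291320912, p(123)=2552338241, p(124)=2841940500, p(125)=3163127352, p(126)=3519222692, p(127)=3913864295, p(128)=4351078600, p(129)=4835271870, p(130)=5371315400, p(131)=5964539504, p(132)=6620830889, p(133)=7346629512, p(134)=8149040695, p(135)=9035836076, p(136)=10015581680, p(137)=11097645016, p(138)=12292341831, p(139)=13610949895, p(140)=15065878135, p(141)=16670689208, p(142)=18440293320, p(143)=20390982757, p(144)=22540654445, p(145)=24908858009, p(146)=27517052599, p(147)=30388671978, p(148)=33549419497, p(149)=37027355200, p(150)=40853235313, p(151)=45060624582, p(152)=49686288421, p(153)=54770336324, p(154)=60356673280, p(155)=66493182097, p(156)=73232243759, p(157)=80630964769, p(158)=88751778802, p(159)=97662728555, p(160)=107438159466, p(161)=118159068427, p(162)=129913904637, p(163)=142798995930, p(164)=156919475295, p(165)=172389800255, p(166)=189334822579, p(167)=207890420102, p(168)=228204732751, p(169)=250438925115, p(170)=274768617130, p(171)=301384802048, p(172)=330495499613, p(173)=362326859895, p(174)=397125074750, p(175)=435157697830, p(176)=476715857290, p(177)=522115831195, p(178)=571701605655, p(179)=625846753120, p(180)=684957390936, p(181)=749474411781, p(182)=819876908323, p(183)=896684817527, p(184)=980462880430, p(185)=1071823774337, p(186)=1171432692373, p(187)=1280011042268, p(188)=1398341745571, p(189)=1527273599625, p(190)=1667727404093, p(191)=1820701100652, p(192)=1987276856363, p(193)=2168627105469, p(194)=2366022741845, p(195)=2580840212973.
Final step: p(196) = p(195) + p(194) - p(191) - p(189) + p(184) + p(181) - p(174) - p(170) + p(161) + p(156) - p(145) - p(139) + p(126) + p(119) - p(104) - p(96) + p(79) + p(70) - p(51) - p(41) + p(20) + p(9)
= 2580840212973 + 2366022741845 - 1820701100652 - 1527273599625 + 980462880430 + 749474411781 - 397125074750 - 274768617130 + 118159068427 + 73232243759 - 24908858009 - 13610949895 + 3519222692 + 1653668665 - 304801365 - 118114304 + 13848650 + 4087968 - 239943 - 44583 + 627 + 30
= 2814570987591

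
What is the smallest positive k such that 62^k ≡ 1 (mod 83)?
82

83 is prime, so ord(62) divides φ(83) = 82.
Divisors of 82: 1, 2, 41, 82.
Repeated squaring: 62^1 ≡ 62, 62^2 ≡ 26, 62^4 ≡ 12, 62^8 ≡ 61, 62^16 ≡ 69, 62^32 ≡ 30, 62^64 ≡ 70 (mod 83).
Test 62^d mod 83 for each divisor d in increasing order:
62^1 ≡ 62
62^2 ≡ 26
62^41 = 62^32·62^8·62^1 ≡ 82
62^82 = 62^64·62^16·62^2 ≡ 1  ← first divisor giving 1
The order is 82.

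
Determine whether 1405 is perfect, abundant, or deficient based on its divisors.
deficient

Proper divisors of 1405: sum = 1 + 5 + 281 = 287
Since 287 < 1405, 1405 is deficient.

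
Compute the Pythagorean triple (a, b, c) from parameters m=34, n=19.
(795, 1292, 1517)

Euclid's formula: a = m² - n², b = 2mn, c = m² + n²
m = 34, n = 19
a = 34² - 19² = 1156 - 361 = 795
b = 2 × 34 × 19 = 1292
c = 34² + 19² = 1156 + 361 = 1517
Verification: 795² + 1292² = 632025 + 1669264 = 2301289 = 1517² ✓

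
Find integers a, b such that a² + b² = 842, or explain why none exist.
1² + 29² (a=1, b=29)

Factorization: 842 = 2 × 421
By Fermat: n is sum of two squares iff every prime p ≡ 3 (mod 4) appears to even power.
All primes ≡ 3 (mod 4) appear to even power.
Search a = 0, 1, 2, … for 842 - a² a perfect square: first hit at a = 1: 842 - 1 = 841 = 29².
842 = 1² + 29² = 1 + 841 ✓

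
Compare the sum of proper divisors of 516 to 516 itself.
abundant

Proper divisors of 516: sum = 1 + 2 + 3 + 4 + 6 + 12 + 43 + 86 + 129 + 172 + 258 = 716
Since 716 > 516, 516 is abundant.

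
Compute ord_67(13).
66

67 is prime, so ord(13) divides φ(67) = 66.
Divisors of 66: 1, 2, 3, 6, 11, 22, 33, 66.
Repeated squaring: 13^1 ≡ 13, 13^2 ≡ 35, 13^4 ≡ 19, 13^8 ≡ 26, 13^16 ≡ 6, 13^32 ≡ 36, 13^64 ≡ 23 (mod 67).
Test 13^d mod 67 for each divisor d in increasing order:
13^1 ≡ 13
13^2 ≡ 35
13^3 = 13^2·13^1 ≡ 53
13^6 = 13^4·13^2 ≡ 62
13^11 = 13^8·13^2·13^1 ≡ 38
13^22 = 13^16·13^4·13^2 ≡ 37
13^33 = 13^32·13^1 ≡ 66
13^66 = 13^64·13^2 ≡ 1  ← first divisor giving 1
The order is 66.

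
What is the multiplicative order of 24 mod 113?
112

113 is prime, so ord(24) divides φ(113) = 112.
Divisors of 112: 1, 2, 4, 7, 8, 14, 16, 28, 56, 112.
Repeated squaring: 24^1 ≡ 24, 24^2 ≡ 11, 24^4 ≡ 8, 24^8 ≡ 64, 24^16 ≡ 28, 24^32 ≡ 106, 24^64 ≡ 49 (mod 113).
Test 24^d mod 113 for each divisor d in increasing order:
24^1 ≡ 24
24^2 ≡ 11
24^4 ≡ 8
24^7 = 24^4·24^2·24^1 ≡ 78
24^8 ≡ 64
24^14 = 24^8·24^4·24^2 ≡ 95
24^16 ≡ 28
24^28 = 24^16·24^8·24^4 ≡ 98
24^56 = 24^32·24^16·24^8 ≡ 112
24^112 = 24^64·24^32·24^16 ≡ 1  ← first divisor giving 1
The order is 112.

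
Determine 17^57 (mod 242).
195

Repeated squaring. Binary of 57 = 111001.
17^1 ≡ 17 (mod 242); 17^2 ≡ 47 (mod 242); 17^4 ≡ 31 (mod 242); 17^8 ≡ 235 (mod 242); 17^16 ≡ 49 (mod 242); 17^32 ≡ 223 (mod 242)
17^57 = 17^1 × 17^8 × 17^16 × 17^32 ≡ 195 (mod 242)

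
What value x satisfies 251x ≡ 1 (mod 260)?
231

gcd(251, 260) = 1, so the inverse exists.
Extended Euclidean algorithm on (260, 251):
260 = 1 × 251 + 9  ⟹  9 = (1)·260 + (-1)·251
251 = 27 × 9 + 8  ⟹  8 = (-27)·260 + (28)·251
9 = 1 × 8 + 1  ⟹  1 = (28)·260 + (-29)·251
So (-29)·251 ≡ 1 (mod 260), i.e. 251^(-1) ≡ -29 ≡ 231 (mod 260).
Check: 251 × 231 = 57981 ≡ 1 (mod 260)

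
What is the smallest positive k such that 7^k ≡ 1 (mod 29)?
7

29 is prime, so ord(7) divides φ(29) = 28.
Divisors of 28: 1, 2, 4, 7, 14, 28.
Repeated squaring: 7^1 ≡ 7, 7^2 ≡ 20, 7^4 ≡ 23, 7^8 ≡ 7, 7^16 ≡ 20 (mod 29).
Test 7^d mod 29 for each divisor d in increasing order:
7^1 ≡ 7
7^2 ≡ 20
7^4 ≡ 23
7^7 = 7^4·7^2·7^1 ≡ 1  ← first divisor giving 1
The order is 7.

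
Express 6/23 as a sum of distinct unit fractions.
1/4 + 1/92

Greedy algorithm:
6/23: ceiling(23/6) = 4, use 1/4
1/92: ceiling(92/1) = 92, use 1/92
Result: 6/23 = 1/4 + 1/92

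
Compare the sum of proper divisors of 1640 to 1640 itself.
abundant

Proper divisors of 1640: sum = 1 + 2 + 4 + 5 + 8 + 10 + 20 + 40 + 41 + 82 + 164 + 205 + 328 + 410 + 820 = 2140
Since 2140 > 1640, 1640 is abundant.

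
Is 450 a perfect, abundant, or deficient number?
abundant

Proper divisors of 450: sum = 1 + 2 + 3 + 5 + 6 + 9 + 10 + 15 + ... + 75 + 90 + 150 + 225 (17 divisors) = 759
Since 759 > 450, 450 is abundant.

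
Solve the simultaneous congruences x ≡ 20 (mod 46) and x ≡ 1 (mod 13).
66

Using Chinese Remainder Theorem:
M = 46 × 13 = 598
M1 = 13, M2 = 46
y1 = 13^(-1) mod 46 = 39
y2 = 46^(-1) mod 13 = 2
x = (20×13×39 + 1×46×2) mod 598 = 66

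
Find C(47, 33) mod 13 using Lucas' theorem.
11

Using Lucas' theorem:
Write n=47 and k=33 in base 13:
n in base 13: [3, 8]
k in base 13: [2, 7]
C(47,33) mod 13 = ∏ C(n_i, k_i) mod 13
Digit binomials (mod 13): C(3,2) = 3; C(8,7) = 8
Product: 3 × 8 = 24 ≡ 11 (mod 13)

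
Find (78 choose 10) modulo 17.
1

Using Lucas' theorem:
Write n=78 and k=10 in base 17:
n in base 17: [4, 10]
k in base 17: [0, 10]
C(78,10) mod 17 = ∏ C(n_i, k_i) mod 17
Digit binomials (mod 17): C(4,0) = 1; C(10,10) = 1
Product: 1 × 1 = 1 ≡ 1 (mod 17)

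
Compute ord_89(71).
44

89 is prime, so ord(71) divides φ(89) = 88.
Divisors of 88: 1, 2, 4, 8, 11, 22, 44, 88.
Repeated squaring: 71^1 ≡ 71, 71^2 ≡ 57, 71^4 ≡ 45, 71^8 ≡ 67, 71^16 ≡ 39, 71^32 ≡ 8, 71^64 ≡ 64 (mod 89).
Test 71^d mod 89 for each divisor d in increasing order:
71^1 ≡ 71
71^2 ≡ 57
71^4 ≡ 45
71^8 ≡ 67
71^11 = 71^8·71^2·71^1 ≡ 55
71^22 = 71^16·71^4·71^2 ≡ 88
71^44 = 71^32·71^8·71^4 ≡ 1  ← first divisor giving 1
The order is 44.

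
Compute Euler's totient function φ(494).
216

494 = 2 × 13 × 19
φ(n) = n × ∏(1 - 1/p) for each prime p dividing n
φ(494) = 494 × (1 - 1/2) × (1 - 1/13) × (1 - 1/19) = 216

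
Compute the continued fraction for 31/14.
[2; 4, 1, 2]

Euclidean algorithm steps:
31 = 2 × 14 + 3
14 = 4 × 3 + 2
3 = 1 × 2 + 1
2 = 2 × 1 + 0
Continued fraction: [2; 4, 1, 2]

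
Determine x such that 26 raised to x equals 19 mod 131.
125

Baby-step giant-step with step n = ⌈√131⌉ = 12.
Baby steps 26^j mod 131 (j:value) for j=0..11: 0:1, 1:26, 2:21, 3:22, 4:48, 5:69, 6:91, 7:8, 8:77, 9:37, 10:45, 11:122.
Giant-step multiplier: 26^(-12) ≡ 26^(130-12) = 26^118 ≡ 117 (mod 131).
Giant steps γ_i = 19·117^i mod 131: γ_0=19, γ_1=127, γ_2=56, γ_3=2, γ_4=103, γ_5=130, γ_6=14, γ_7=66, γ_8=124, γ_9=98, γ_10=69 (in table at j=5).
x = i·n + j = 10·12 + 5 = 125.
Check: 26^125 ≡ 19 (mod 131).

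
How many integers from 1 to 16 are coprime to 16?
8

16 = 2^4
φ(n) = n × ∏(1 - 1/p) for each prime p dividing n
φ(16) = 16 × (1 - 1/2) = 8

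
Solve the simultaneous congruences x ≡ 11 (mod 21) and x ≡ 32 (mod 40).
32

Using Chinese Remainder Theorem:
M = 21 × 40 = 840
M1 = 40, M2 = 21
y1 = 40^(-1) mod 21 = 10
y2 = 21^(-1) mod 40 = 21
x = (11×40×10 + 32×21×21) mod 840 = 32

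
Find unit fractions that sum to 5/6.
1/2 + 1/3

Greedy algorithm:
5/6: ceiling(6/5) = 2, use 1/2
1/3: ceiling(3/1) = 3, use 1/3
Result: 5/6 = 1/2 + 1/3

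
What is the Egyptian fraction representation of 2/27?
1/14 + 1/378

Greedy algorithm:
2/27: ceiling(27/2) = 14, use 1/14
1/378: ceiling(378/1) = 378, use 1/378
Result: 2/27 = 1/14 + 1/378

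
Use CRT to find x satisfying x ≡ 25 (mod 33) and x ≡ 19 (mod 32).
883

Using Chinese Remainder Theorem:
M = 33 × 32 = 1056
M1 = 32, M2 = 33
y1 = 32^(-1) mod 33 = 32
y2 = 33^(-1) mod 32 = 1
x = (25×32×32 + 19×33×1) mod 1056 = 883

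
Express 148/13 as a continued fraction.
[11; 2, 1, 1, 2]

Euclidean algorithm steps:
148 = 11 × 13 + 5
13 = 2 × 5 + 3
5 = 1 × 3 + 2
3 = 1 × 2 + 1
2 = 2 × 1 + 0
Continued fraction: [11; 2, 1, 1, 2]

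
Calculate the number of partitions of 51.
239943

p(n) counts ways to write n as a sum of positive integers (order ignored).
Euler's pentagonal recurrence: p(k) = p(k-1) + p(k-2) - p(k-5) - p(k-7) + p(k-12) + p(k-15) - ... (offsets j(3j∓1)/2, signs ++--, p(0)=1, p(<0)=0).
DP table for k = 0..50: p(0)=1, p(1)=1, p(2)=2, p(3)=3, p(4)=5, p(5)=7, p(6)=11, p(7)=15, p(8)=22, p(9)=30, p(10)=42, p(11)=56, p(12)=77, p(13)=101, p(14)=135, p(15)=176, p(16)=231, p(17)=297, p(18)=385, p(19)=490, p(20)=627, p(21)=792, p(22)=1002, p(23)=1255, p(24)=1575, p(25)=1958, p(26)=2436, p(27)=3010, p(28)=3718, p(29)=4565, p(30)=5604, p(31)=6842, p(32)=8349, p(33)=10143, p(34)=12310, p(35)=14883, p(36)=17977, p(37)=21637, p(38)=26015, p(39)=31185, p(40)=37338, p(41)=44583, p(42)=53174, p(43)=63261, p(44)=75175, p(45)=89134, p(46)=105558, p(47)=124754, p(48)=147273, p(49)=173525, p(50)=204226.
Final step: p(51) = p(50) + p(49) - p(46) - p(44) + p(39) + p(36) - p(29) - p(25) + p(16) + p(11) - p(0)
= 204226 + 173525 - 105558 - 75175 + 31185 + 17977 - 4565 - 1958 + 231 + 56 - 1
= 239943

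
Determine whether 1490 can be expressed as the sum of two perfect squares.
11² + 37² (a=11, b=37)

Factorization: 1490 = 2 × 5 × 149
By Fermat: n is sum of two squares iff every prime p ≡ 3 (mod 4) appears to even power.
All primes ≡ 3 (mod 4) appear to even power.
Search a = 0, 1, 2, … for 1490 - a² a perfect square: first hit at a = 11: 1490 - 121 = 1369 = 37².
1490 = 11² + 37² = 121 + 1369 ✓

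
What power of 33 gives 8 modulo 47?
2

Baby-step giant-step with step n = ⌈√47⌉ = 7.
Baby steps 33^j mod 47 (j:value) for j=0..6: 0:1, 1:33, 2:8, 3:29, 4:17, 5:44, 6:42.
h = 8 is already in the table at j=2, so x = 2.
Check: 33^2 ≡ 8 (mod 47).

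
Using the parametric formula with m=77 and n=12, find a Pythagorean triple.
(5785, 1848, 6073)

Euclid's formula: a = m² - n², b = 2mn, c = m² + n²
m = 77, n = 12
a = 77² - 12² = 5929 - 144 = 5785
b = 2 × 77 × 12 = 1848
c = 77² + 12² = 5929 + 144 = 6073
Verification: 5785² + 1848² = 33466225 + 3415104 = 36881329 = 6073² ✓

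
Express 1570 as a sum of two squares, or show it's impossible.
7² + 39² (a=7, b=39)

Factorization: 1570 = 2 × 5 × 157
By Fermat: n is sum of two squares iff every prime p ≡ 3 (mod 4) appears to even power.
All primes ≡ 3 (mod 4) appear to even power.
Search a = 0, 1, 2, … for 1570 - a² a perfect square: first hit at a = 7: 1570 - 49 = 1521 = 39².
1570 = 7² + 39² = 49 + 1521 ✓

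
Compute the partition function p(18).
385

p(n) counts ways to write n as a sum of positive integers (order ignored).
Euler's pentagonal recurrence: p(k) = p(k-1) + p(k-2) - p(k-5) - p(k-7) + p(k-12) + p(k-15) - ... (offsets j(3j∓1)/2, signs ++--, p(0)=1, p(<0)=0).
DP table for k = 0..17: p(0)=1, p(1)=1, p(2)=2, p(3)=3, p(4)=5, p(5)=7, p(6)=11, p(7)=15, p(8)=22, p(9)=30, p(10)=42, p(11)=56, p(12)=77, p(13)=101, p(14)=135, p(15)=176, p(16)=231, p(17)=297.
Final step: p(18) = p(17) + p(16) - p(13) - p(11) + p(6) + p(3)
= 297 + 231 - 101 - 56 + 11 + 3
= 385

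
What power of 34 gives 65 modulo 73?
12

Baby-step giant-step with step n = ⌈√73⌉ = 9.
Baby steps 34^j mod 73 (j:value) for j=0..8: 0:1, 1:34, 2:61, 3:30, 4:71, 5:5, 6:24, 7:13, 8:4.
Giant-step multiplier: 34^(-9) ≡ 34^(72-9) = 34^63 ≡ 51 (mod 73).
Giant steps γ_i = 65·51^i mod 73: γ_0=65, γ_1=30 (in table at j=3).
x = i·n + j = 1·9 + 3 = 12.
Check: 34^12 ≡ 65 (mod 73).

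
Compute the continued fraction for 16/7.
[2; 3, 2]

Euclidean algorithm steps:
16 = 2 × 7 + 2
7 = 3 × 2 + 1
2 = 2 × 1 + 0
Continued fraction: [2; 3, 2]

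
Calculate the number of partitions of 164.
156919475295

p(n) counts ways to write n as a sum of positive integers (order ignored).
Euler's pentagonal recurrence: p(k) = p(k-1) + p(k-2) - p(k-5) - p(k-7) + p(k-12) + p(k-15) - ... (offsets j(3j∓1)/2, signs ++--, p(0)=1, p(<0)=0).
DP table for k = 0..163: p(0)=1, p(1)=1, p(2)=2, p(3)=3, p(4)=5, p(5)=7, p(6)=11, p(7)=15, p(8)=22, p(9)=30, p(10)=42, p(11)=56, p(12)=77, p(13)=101, p(14)=135, p(15)=176, p(16)=231, p(17)=297, p(18)=385, p(19)=490, p(20)=627, p(21)=792, p(22)=1002, p(23)=1255, p(24)=1575, p(25)=1958, p(26)=2436, p(27)=3010, p(28)=3718, p(29)=4565, p(30)=5604, p(31)=6842, p(32)=8349, p(33)=10143, p(34)=12310, p(35)=14883, p(36)=17977, p(37)=21637, p(38)=26015, p(39)=31185, p(40)=37338, p(41)=44583, p(42)=53174, p(43)=63261, p(44)=75175, p(45)=89134, p(46)=105558, p(47)=124754, p(48)=147273, p(49)=173525, p(50)=204226, p(51)=239943, p(52)=281589, p(53)=329931, p(54)=386155, p(55)=451276, p(56)=526823, p(57)=614154, p(58)=715220, p(59)=831820, p(60)=966467, p(61)=1121505, p(62)=1300156, p(63)=1505499, p(64)=1741630, p(65)=2012558, p(66)=2323520, p(67)=2679689, p(68)=3087735, p(69)=3554345, p(70)=4087968, p(71)=4697205, p(72)=5392783, p(73)=6185689, p(74)=7089500, p(75)=8118264, p(76)=9289091, p(77)=10619863, p(78)=12132164, p(79)=13848650, p(80)=15796476, p(81)=18004327, p(82)=20506255, p(83)=23338469, p(84)=26543660, p(85)=30167357, p(86)=34262962, p(87)=38887673, p(88)=44108109, p(89)=49995925, p(90)=56634173, p(91)=64112359, p(92)=72533807, p(93)=82010177, p(94)=92669720, p(95)=104651419, p(96)=118114304, p(97)=133230930, p(98)=150198136, p(99)=169229875, p(100)=190569292, p(101)=214481126, p(102)=241265379, p(103)=271248950, p(104)=304801365, p(105)=342325709, p(106)=384276336, p(107)=431149389, p(108)=483502844, p(109)=541946240, p(110)=607163746, p(111)=679903203, p(112)=761002156, p(113)=851376628, p(114)=952050665, p(115)=1064144451, p(116)=1188908248, p(117)=1327710076, p(118)=1482074143, p(119)=1653668665, p(120)=1844349560, p(121)=2056148051, p(122)=2291320912, p(123)=2552338241, p(124)=2841940500, p(125)=3163127352, p(126)=3519222692, p(127)=3913864295, p(128)=4351078600, p(129)=4835271870, p(130)=5371315400, p(131)=5964539504, p(132)=6620830889, p(133)=7346629512, p(134)=8149040695, p(135)=9035836076, p(136)=10015581680, p(137)=11097645016, p(138)=12292341831, p(139)=13610949895, p(140)=15065878135, p(141)=16670689208, p(142)=18440293320, p(143)=20390982757, p(144)=22540654445, p(145)=24908858009, p(146)=27517052599, p(147)=30388671978, p(148)=33549419497, p(149)=37027355200, p(150)=40853235313, p(151)=45060624582, p(152)=49686288421, p(153)=54770336324, p(154)=60356673280, p(155)=66493182097, p(156)=73232243759, p(157)=80630964769, p(158)=88751778802, p(159)=97662728555, p(160)=107438159466, p(161)=118159068427, p(162)=129913904637, p(163)=142798995930.
Final step: p(164) = p(163) + p(162) - p(159) - p(157) + p(152) + p(149) - p(142) - p(138) + p(129) + p(124) - p(113) - p(107) + p(94) + p(87) - p(72) - p(64) + p(47) + p(38) - p(19) - p(9)
= 142798995930 + 129913904637 - 97662728555 - 80630964769 + 49686288421 + 37027355200 - 18440293320 - 12292341831 + 4835271870 + 2841940500 - 851376628 - 431149389 + 92669720 + 38887673 - 5392783 - 1741630 + 124754 + 26015 - 490 - 30
= 156919475295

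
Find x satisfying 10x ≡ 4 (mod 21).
x ≡ 13 (mod 21)

gcd(10, 21) = 1, which divides 4, so solutions exist.
Find 10^(-1) mod 21 by the extended Euclidean algorithm:
21 = 2 × 10 + 1  ⟹  1 = (1)·21 + (-2)·10
So (-2)·10 ≡ 1 (mod 21), i.e. 10^(-1) ≡ -2 ≡ 19 (mod 21).
x ≡ 19 × 4 = 76 ≡ 13 (mod 21).
Check: 10 × 13 = 130 ≡ 4 (mod 21).
Unique solution: x ≡ 13 (mod 21)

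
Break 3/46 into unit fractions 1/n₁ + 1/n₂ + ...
1/16 + 1/368

Greedy algorithm:
3/46: ceiling(46/3) = 16, use 1/16
1/368: ceiling(368/1) = 368, use 1/368
Result: 3/46 = 1/16 + 1/368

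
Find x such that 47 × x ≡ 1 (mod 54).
23

gcd(47, 54) = 1, so the inverse exists.
Extended Euclidean algorithm on (54, 47):
54 = 1 × 47 + 7  ⟹  7 = (1)·54 + (-1)·47
47 = 6 × 7 + 5  ⟹  5 = (-6)·54 + (7)·47
7 = 1 × 5 + 2  ⟹  2 = (7)·54 + (-8)·47
5 = 2 × 2 + 1  ⟹  1 = (-20)·54 + (23)·47
So (23)·47 ≡ 1 (mod 54), i.e. 47^(-1) ≡ 23 (mod 54).
Check: 47 × 23 = 1081 ≡ 1 (mod 54)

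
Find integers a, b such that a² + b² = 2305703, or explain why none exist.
Not possible

Factorization: 2305703 = 29 × 43^3
By Fermat: n is sum of two squares iff every prime p ≡ 3 (mod 4) appears to even power.
Prime(s) ≡ 3 (mod 4) with odd exponent: [(43, 3)]
Therefore 2305703 cannot be expressed as a² + b².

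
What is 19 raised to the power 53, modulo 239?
228

Repeated squaring. Binary of 53 = 110101.
19^1 ≡ 19 (mod 239); 19^2 ≡ 122 (mod 239); 19^4 ≡ 66 (mod 239); 19^8 ≡ 54 (mod 239); 19^16 ≡ 48 (mod 239); 19^32 ≡ 153 (mod 239)
19^53 = 19^1 × 19^4 × 19^16 × 19^32 ≡ 228 (mod 239)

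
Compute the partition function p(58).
715220

p(n) counts ways to write n as a sum of positive integers (order ignored).
Euler's pentagonal recurrence: p(k) = p(k-1) + p(k-2) - p(k-5) - p(k-7) + p(k-12) + p(k-15) - ... (offsets j(3j∓1)/2, signs ++--, p(0)=1, p(<0)=0).
DP table for k = 0..57: p(0)=1, p(1)=1, p(2)=2, p(3)=3, p(4)=5, p(5)=7, p(6)=11, p(7)=15, p(8)=22, p(9)=30, p(10)=42, p(11)=56, p(12)=77, p(13)=101, p(14)=135, p(15)=176, p(16)=231, p(17)=297, p(18)=385, p(19)=490, p(20)=627, p(21)=792, p(22)=1002, p(23)=1255, p(24)=1575, p(25)=1958, p(26)=2436, p(27)=3010, p(28)=3718, p(29)=4565, p(30)=5604, p(31)=6842, p(32)=8349, p(33)=10143, p(34)=12310, p(35)=14883, p(36)=17977, p(37)=21637, p(38)=26015, p(39)=31185, p(40)=37338, p(41)=44583, p(42)=53174, p(43)=63261, p(44)=75175, p(45)=89134, p(46)=105558, p(47)=124754, p(48)=147273, p(49)=173525, p(50)=204226, p(51)=239943, p(52)=281589, p(53)=329931, p(54)=386155, p(55)=451276, p(56)=526823, p(57)=614154.
Final step: p(58) = p(57) + p(56) - p(53) - p(51) + p(46) + p(43) - p(36) - p(32) + p(23) + p(18) - p(7) - p(1)
= 614154 + 526823 - 329931 - 239943 + 105558 + 63261 - 17977 - 8349 + 1255 + 385 - 15 - 1
= 715220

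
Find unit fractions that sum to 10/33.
1/4 + 1/19 + 1/2508

Greedy algorithm:
10/33: ceiling(33/10) = 4, use 1/4
7/132: ceiling(132/7) = 19, use 1/19
1/2508: ceiling(2508/1) = 2508, use 1/2508
Result: 10/33 = 1/4 + 1/19 + 1/2508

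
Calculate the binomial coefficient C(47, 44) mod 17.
14

Using Lucas' theorem:
Write n=47 and k=44 in base 17:
n in base 17: [2, 13]
k in base 17: [2, 10]
C(47,44) mod 17 = ∏ C(n_i, k_i) mod 17
Digit binomials (mod 17): C(2,2) = 1; C(13,10) = 286 ≡ 14
Product: 1 × 14 = 14 ≡ 14 (mod 17)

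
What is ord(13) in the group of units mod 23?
11

23 is prime, so ord(13) divides φ(23) = 22.
Divisors of 22: 1, 2, 11, 22.
Repeated squaring: 13^1 ≡ 13, 13^2 ≡ 8, 13^4 ≡ 18, 13^8 ≡ 2, 13^16 ≡ 4 (mod 23).
Test 13^d mod 23 for each divisor d in increasing order:
13^1 ≡ 13
13^2 ≡ 8
13^11 = 13^8·13^2·13^1 ≡ 1  ← first divisor giving 1
The order is 11.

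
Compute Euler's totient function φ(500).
200

500 = 2^2 × 5^3
φ(n) = n × ∏(1 - 1/p) for each prime p dividing n
φ(500) = 500 × (1 - 1/2) × (1 - 1/5) = 200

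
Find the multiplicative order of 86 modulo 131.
26

131 is prime, so ord(86) divides φ(131) = 130.
Divisors of 130: 1, 2, 5, 10, 13, 26, 65, 130.
Repeated squaring: 86^1 ≡ 86, 86^2 ≡ 60, 86^4 ≡ 63, 86^8 ≡ 39, 86^16 ≡ 80, 86^32 ≡ 112, 86^64 ≡ 99, 86^128 ≡ 107 (mod 131).
Test 86^d mod 131 for each divisor d in increasing order:
86^1 ≡ 86
86^2 ≡ 60
86^5 = 86^4·86^1 ≡ 47
86^10 = 86^8·86^2 ≡ 113
86^13 = 86^8·86^4·86^1 ≡ 130
86^26 = 86^16·86^8·86^2 ≡ 1  ← first divisor giving 1
The order is 26.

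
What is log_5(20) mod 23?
5

Baby-step giant-step with step n = ⌈√23⌉ = 5.
Baby steps 5^j mod 23 (j:value) for j=0..4: 0:1, 1:5, 2:2, 3:10, 4:4.
Giant-step multiplier: 5^(-5) ≡ 5^(22-5) = 5^17 ≡ 15 (mod 23).
Giant steps γ_i = 20·15^i mod 23: γ_0=20, γ_1=1 (in table at j=0).
x = i·n + j = 1·5 + 0 = 5.
Check: 5^5 ≡ 20 (mod 23).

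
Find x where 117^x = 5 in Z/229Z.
22

Baby-step giant-step with step n = ⌈√229⌉ = 16.
Baby steps 117^j mod 229 (j:value) for j=0..15: 0:1, 1:117, 2:178, 3:216, 4:82, 5:205, 6:169, 7:79, 8:83, 9:93, 10:118, 11:66, 12:165, 13:69, 14:58, 15:145.
Giant-step multiplier: 117^(-16) ≡ 117^(228-16) = 117^212 ≡ 217 (mod 229).
Giant steps γ_i = 5·217^i mod 229: γ_0=5, γ_1=169 (in table at j=6).
x = i·n + j = 1·16 + 6 = 22.
Check: 117^22 ≡ 5 (mod 229).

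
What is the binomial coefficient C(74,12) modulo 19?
13

Using Lucas' theorem:
Write n=74 and k=12 in base 19:
n in base 19: [3, 17]
k in base 19: [0, 12]
C(74,12) mod 19 = ∏ C(n_i, k_i) mod 19
Digit binomials (mod 19): C(3,0) = 1; C(17,12) = 6188 ≡ 13
Product: 1 × 13 = 13 ≡ 13 (mod 19)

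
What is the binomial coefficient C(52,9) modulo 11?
0

Using Lucas' theorem:
Write n=52 and k=9 in base 11:
n in base 11: [4, 8]
k in base 11: [0, 9]
C(52,9) mod 11 = ∏ C(n_i, k_i) mod 11
Digit binomials (mod 11): C(4,0) = 1; C(8,9) = 0 (k_i > n_i)
Product: 1 × 0 = 0 ≡ 0 (mod 11)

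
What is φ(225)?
120

225 = 3^2 × 5^2
φ(n) = n × ∏(1 - 1/p) for each prime p dividing n
φ(225) = 225 × (1 - 1/3) × (1 - 1/5) = 120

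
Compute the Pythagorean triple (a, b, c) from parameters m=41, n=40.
(81, 3280, 3281)

Euclid's formula: a = m² - n², b = 2mn, c = m² + n²
m = 41, n = 40
a = 41² - 40² = 1681 - 1600 = 81
b = 2 × 41 × 40 = 3280
c = 41² + 40² = 1681 + 1600 = 3281
Verification: 81² + 3280² = 6561 + 10758400 = 10764961 = 3281² ✓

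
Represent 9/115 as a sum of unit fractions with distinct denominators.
1/13 + 1/748 + 1/1118260

Greedy algorithm:
9/115: ceiling(115/9) = 13, use 1/13
2/1495: ceiling(1495/2) = 748, use 1/748
1/1118260: ceiling(1118260/1) = 1118260, use 1/1118260
Result: 9/115 = 1/13 + 1/748 + 1/1118260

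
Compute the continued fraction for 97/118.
[0; 1, 4, 1, 1, 1, 1, 1, 2]

Euclidean algorithm steps:
97 = 0 × 118 + 97
118 = 1 × 97 + 21
97 = 4 × 21 + 13
21 = 1 × 13 + 8
13 = 1 × 8 + 5
8 = 1 × 5 + 3
5 = 1 × 3 + 2
3 = 1 × 2 + 1
2 = 2 × 1 + 0
Continued fraction: [0; 1, 4, 1, 1, 1, 1, 1, 2]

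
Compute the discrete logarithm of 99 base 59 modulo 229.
58

Baby-step giant-step with step n = ⌈√229⌉ = 16.
Baby steps 59^j mod 229 (j:value) for j=0..15: 0:1, 1:59, 2:46, 3:195, 4:55, 5:39, 6:11, 7:191, 8:48, 9:84, 10:147, 11:200, 12:121, 13:40, 14:70, 15:8.
Giant-step multiplier: 59^(-16) ≡ 59^(228-16) = 59^212 ≡ 180 (mod 229).
Giant steps γ_i = 99·180^i mod 229: γ_0=99, γ_1=187, γ_2=226, γ_3=147 (in table at j=10).
x = i·n + j = 3·16 + 10 = 58.
Check: 59^58 ≡ 99 (mod 229).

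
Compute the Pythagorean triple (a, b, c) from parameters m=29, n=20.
(441, 1160, 1241)

Euclid's formula: a = m² - n², b = 2mn, c = m² + n²
m = 29, n = 20
a = 29² - 20² = 841 - 400 = 441
b = 2 × 29 × 20 = 1160
c = 29² + 20² = 841 + 400 = 1241
Verification: 441² + 1160² = 194481 + 1345600 = 1540081 = 1241² ✓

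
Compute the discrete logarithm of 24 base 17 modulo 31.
19

Baby-step giant-step with step n = ⌈√31⌉ = 6.
Baby steps 17^j mod 31 (j:value) for j=0..5: 0:1, 1:17, 2:10, 3:15, 4:7, 5:26.
Giant-step multiplier: 17^(-6) ≡ 17^(30-6) = 17^24 ≡ 4 (mod 31).
Giant steps γ_i = 24·4^i mod 31: γ_0=24, γ_1=3, γ_2=12, γ_3=17 (in table at j=1).
x = i·n + j = 3·6 + 1 = 19.
Check: 17^19 ≡ 24 (mod 31).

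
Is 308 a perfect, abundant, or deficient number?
abundant

Proper divisors of 308: sum = 1 + 2 + 4 + 7 + 11 + 14 + 22 + 28 + 44 + 77 + 154 = 364
Since 364 > 308, 308 is abundant.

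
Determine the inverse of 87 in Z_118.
19

gcd(87, 118) = 1, so the inverse exists.
Extended Euclidean algorithm on (118, 87):
118 = 1 × 87 + 31  ⟹  31 = (1)·118 + (-1)·87
87 = 2 × 31 + 25  ⟹  25 = (-2)·118 + (3)·87
31 = 1 × 25 + 6  ⟹  6 = (3)·118 + (-4)·87
25 = 4 × 6 + 1  ⟹  1 = (-14)·118 + (19)·87
So (19)·87 ≡ 1 (mod 118), i.e. 87^(-1) ≡ 19 (mod 118).
Check: 87 × 19 = 1653 ≡ 1 (mod 118)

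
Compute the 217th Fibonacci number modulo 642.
1

Matrix identity: Q^n = [[F_(n+1), F_n], [F_n, F_(n-1)]] with Q = [[1,1],[1,0]].
n = 217 = 11011001₂. Square-and-multiply, entries mod 642:
Q^1 = [[1,1],[1,0]]
Q^3 = (Q^1)²·Q = [[3,2],[2,1]]
Q^6 = (Q^3)² = [[13,8],[8,5]]
Q^13 = (Q^6)²·Q = [[377,233],[233,144]]
Q^27 = (Q^13)²·Q = [[21,608],[608,55]]
Q^54 = (Q^27)² = [[313,626],[626,329]]
Q^108 = (Q^54)² = [[641,0],[0,641]]
Q^217 = (Q^108)²·Q = [[1,1],[1,0]]
F_217 mod 642 = Q^217[0][1] = 1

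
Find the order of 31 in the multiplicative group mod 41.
10

41 is prime, so ord(31) divides φ(41) = 40.
Divisors of 40: 1, 2, 4, 5, 8, 10, 20, 40.
Repeated squaring: 31^1 ≡ 31, 31^2 ≡ 18, 31^4 ≡ 37, 31^8 ≡ 16, 31^16 ≡ 10, 31^32 ≡ 18 (mod 41).
Test 31^d mod 41 for each divisor d in increasing order:
31^1 ≡ 31
31^2 ≡ 18
31^4 ≡ 37
31^5 = 31^4·31^1 ≡ 40
31^8 ≡ 16
31^10 = 31^8·31^2 ≡ 1  ← first divisor giving 1
The order is 10.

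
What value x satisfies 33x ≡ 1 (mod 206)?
25

gcd(33, 206) = 1, so the inverse exists.
Extended Euclidean algorithm on (206, 33):
206 = 6 × 33 + 8  ⟹  8 = (1)·206 + (-6)·33
33 = 4 × 8 + 1  ⟹  1 = (-4)·206 + (25)·33
So (25)·33 ≡ 1 (mod 206), i.e. 33^(-1) ≡ 25 (mod 206).
Check: 33 × 25 = 825 ≡ 1 (mod 206)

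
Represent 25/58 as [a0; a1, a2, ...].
[0; 2, 3, 8]

Euclidean algorithm steps:
25 = 0 × 58 + 25
58 = 2 × 25 + 8
25 = 3 × 8 + 1
8 = 8 × 1 + 0
Continued fraction: [0; 2, 3, 8]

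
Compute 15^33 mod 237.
150

Repeated squaring. Binary of 33 = 100001.
15^1 ≡ 15 (mod 237); 15^2 ≡ 225 (mod 237); 15^4 ≡ 144 (mod 237); 15^8 ≡ 117 (mod 237); 15^16 ≡ 180 (mod 237); 15^32 ≡ 168 (mod 237)
15^33 = 15^1 × 15^32 ≡ 150 (mod 237)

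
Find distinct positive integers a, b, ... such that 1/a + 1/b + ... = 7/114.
1/17 + 1/388 + 1/375972

Greedy algorithm:
7/114: ceiling(114/7) = 17, use 1/17
5/1938: ceiling(1938/5) = 388, use 1/388
1/375972: ceiling(375972/1) = 375972, use 1/375972
Result: 7/114 = 1/17 + 1/388 + 1/375972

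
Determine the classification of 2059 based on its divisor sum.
deficient

Proper divisors of 2059: sum = 1 + 29 + 71 = 101
Since 101 < 2059, 2059 is deficient.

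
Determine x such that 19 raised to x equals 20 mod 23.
15

Baby-step giant-step with step n = ⌈√23⌉ = 5.
Baby steps 19^j mod 23 (j:value) for j=0..4: 0:1, 1:19, 2:16, 3:5, 4:3.
Giant-step multiplier: 19^(-5) ≡ 19^(22-5) = 19^17 ≡ 21 (mod 23).
Giant steps γ_i = 20·21^i mod 23: γ_0=20, γ_1=6, γ_2=11, γ_3=1 (in table at j=0).
x = i·n + j = 3·5 + 0 = 15.
Check: 19^15 ≡ 20 (mod 23).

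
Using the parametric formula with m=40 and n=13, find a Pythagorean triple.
(1431, 1040, 1769)

Euclid's formula: a = m² - n², b = 2mn, c = m² + n²
m = 40, n = 13
a = 40² - 13² = 1600 - 169 = 1431
b = 2 × 40 × 13 = 1040
c = 40² + 13² = 1600 + 169 = 1769
Verification: 1431² + 1040² = 2047761 + 1081600 = 3129361 = 1769² ✓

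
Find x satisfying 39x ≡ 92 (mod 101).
x ≡ 93 (mod 101)

gcd(39, 101) = 1, which divides 92, so solutions exist.
Find 39^(-1) mod 101 by the extended Euclidean algorithm:
101 = 2 × 39 + 23  ⟹  23 = (1)·101 + (-2)·39
39 = 1 × 23 + 16  ⟹  16 = (-1)·101 + (3)·39
23 = 1 × 16 + 7  ⟹  7 = (2)·101 + (-5)·39
16 = 2 × 7 + 2  ⟹  2 = (-5)·101 + (13)·39
7 = 3 × 2 + 1  ⟹  1 = (17)·101 + (-44)·39
So (-44)·39 ≡ 1 (mod 101), i.e. 39^(-1) ≡ -44 ≡ 57 (mod 101).
x ≡ 57 × 92 = 5244 ≡ 93 (mod 101).
Check: 39 × 93 = 3627 ≡ 92 (mod 101).
Unique solution: x ≡ 93 (mod 101)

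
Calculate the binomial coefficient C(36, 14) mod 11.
3

Using Lucas' theorem:
Write n=36 and k=14 in base 11:
n in base 11: [3, 3]
k in base 11: [1, 3]
C(36,14) mod 11 = ∏ C(n_i, k_i) mod 11
Digit binomials (mod 11): C(3,1) = 3; C(3,3) = 1
Product: 3 × 1 = 3 ≡ 3 (mod 11)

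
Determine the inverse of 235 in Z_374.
113

gcd(235, 374) = 1, so the inverse exists.
Extended Euclidean algorithm on (374, 235):
374 = 1 × 235 + 139  ⟹  139 = (1)·374 + (-1)·235
235 = 1 × 139 + 96  ⟹  96 = (-1)·374 + (2)·235
139 = 1 × 96 + 43  ⟹  43 = (2)·374 + (-3)·235
96 = 2 × 43 + 10  ⟹  10 = (-5)·374 + (8)·235
43 = 4 × 10 + 3  ⟹  3 = (22)·374 + (-35)·235
10 = 3 × 3 + 1  ⟹  1 = (-71)·374 + (113)·235
So (113)·235 ≡ 1 (mod 374), i.e. 235^(-1) ≡ 113 (mod 374).
Check: 235 × 113 = 26555 ≡ 1 (mod 374)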